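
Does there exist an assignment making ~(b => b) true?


Check all 2 assignments over {b}:
b | φ
-----
False | False
True | False
No assignment makes the formula true.

Unsatisfiable.


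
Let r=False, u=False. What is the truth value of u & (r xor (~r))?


Substitute r=False, u=False:
~r = True
r xor (~r) = False xor True = True
u & (r xor (~r)) = False & True = False

False


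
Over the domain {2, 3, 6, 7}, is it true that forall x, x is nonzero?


Evaluate the predicate on each element: 2:True, 3:True, 6:True, 7:True.
Every element satisfies the predicate.

True


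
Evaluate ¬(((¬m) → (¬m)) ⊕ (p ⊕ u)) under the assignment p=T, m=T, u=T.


Substitute p=T, m=T, u=T:
¬m = F
¬m = F
(¬m) → (¬m) = F → F = T
p ⊕ u = T ⊕ T = F
((¬m) → (¬m)) ⊕ (p ⊕ u) = T ⊕ F = T
¬(((¬m) → (¬m)) ⊕ (p ⊕ u)) = F

F


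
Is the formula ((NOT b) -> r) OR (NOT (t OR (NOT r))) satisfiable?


Search for a satisfying assignment over {b, r, t}.
Try b=T, r=F, t=F: the formula evaluates to T.
A satisfying assignment exists.

Satisfiable.


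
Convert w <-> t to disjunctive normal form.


Step 1: w ↔ t is true exactly when both agree: (w ∧ t) ∨ (¬w ∧ ¬t).

(w AND t) OR ((NOT w) AND (NOT t))


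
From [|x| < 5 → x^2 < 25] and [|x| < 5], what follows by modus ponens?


Modus ponens: from (P → Q) and P, infer Q.
P = '|x| < 5' is asserted, and P → Q holds, so Q follows.

x^2 < 25.


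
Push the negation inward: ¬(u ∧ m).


De Morgan: the negation of a conjunction is the disjunction of the negations.
Distribute ¬ across ∧, flipping it to ∨, and negate each literal.

(¬u) ∨ (¬m)


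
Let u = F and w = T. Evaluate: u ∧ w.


Conjunction is true only when both operands are true.
Substitute: u=F, w=T.
F ∧ T evaluates to F.

F


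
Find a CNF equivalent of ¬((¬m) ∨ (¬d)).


Step 1: Apply De Morgan: ¬((¬m) ∨ (¬d)) = ¬(¬m) ∧ ¬(¬d).
Step 2: Eliminate any double negations (¬¬X = X).

m ∧ d


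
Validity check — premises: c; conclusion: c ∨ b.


This matches the form of disjunction introduction: the conclusion follows in every model of the premises.

Valid.


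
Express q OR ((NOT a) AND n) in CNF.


Step 1: Distribute ∨ over ∧: q ∨ ((¬a) ∧ n) = (q ∨ (¬a)) ∧ (q ∨ n).

(q OR (NOT a)) AND (q OR n)


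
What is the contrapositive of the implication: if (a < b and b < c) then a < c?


The contrapositive of (P → Q) is (¬Q → ¬P); it is logically equivalent to the original.
Here P = '(a < b and b < c)' and Q = 'a < c'.

If not (a < c), then not ((a < b and b < c)).


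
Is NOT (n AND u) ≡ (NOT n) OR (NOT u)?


Compare truth tables:
n | u | φ | ψ
-------------
F | F | T | T
T | F | T | T
F | T | T | T
T | T | F | F
The columns φ and ψ agree on every row.

Yes, they are logically equivalent.


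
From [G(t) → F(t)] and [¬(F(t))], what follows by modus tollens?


Modus tollens: from (P → Q) and ¬Q, infer ¬P.
Q = 'F(t)' is denied; since P → Q, P must also fail.

Not (G(t)).


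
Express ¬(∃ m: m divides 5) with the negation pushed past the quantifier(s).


¬(∀ x: φ) = ∃ x: ¬φ, and ¬(∃ x: φ) = ∀ x: ¬φ.
Apply to the existential statement.

∀ m: ¬(m divides 5)


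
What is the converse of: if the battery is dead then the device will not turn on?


The converse of (P → Q) is (Q → P). It is not in general equivalent to the original.
Here P = 'the battery is dead' and Q = 'the device will not turn on'.

If the device will not turn on, then the battery is dead.


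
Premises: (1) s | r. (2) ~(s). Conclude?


Disjunctive syllogism: from (P ∨ Q) and ¬P, infer Q.
One disjunct, 's', is ruled out; the other must hold.

r


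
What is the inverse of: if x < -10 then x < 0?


The inverse of (P → Q) is (¬P → ¬Q). It is equivalent to the converse, not to the original.
Here P = 'x < -10' and Q = 'x < 0'.

If not (x < -10), then not (x < 0).


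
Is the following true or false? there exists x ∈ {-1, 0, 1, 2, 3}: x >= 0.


Evaluate the predicate on each element: -1:F, 0:T, 1:T, 2:T, 3:T.
Witness x = 0 satisfies the predicate.

T


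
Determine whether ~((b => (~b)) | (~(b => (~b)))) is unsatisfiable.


Truth table over {b}:
b | φ
-----
False | False
True | False
Every row is false.

Yes, it is a contradiction.


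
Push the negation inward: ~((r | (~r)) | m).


De Morgan: the negation of a disjunction is the conjunction of the negations.
Distribute ~ across |, flipping it to &, and negate each literal.

((~r) & r) & (~m)


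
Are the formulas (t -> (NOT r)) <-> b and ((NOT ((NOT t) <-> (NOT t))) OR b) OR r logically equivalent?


Compare truth tables:
b | r | t | φ | ψ
-----------------
F | F | F | F | F
T | F | F | T | T
F | T | F | F | T
T | T | F | T | T
F | F | T | F | F
T | F | T | T | T
F | T | T | T | T
T | T | T | F | T
They differ at row 3 (b=F, r=T, t=F): φ=F but ψ=T.

No, they are not logically equivalent.


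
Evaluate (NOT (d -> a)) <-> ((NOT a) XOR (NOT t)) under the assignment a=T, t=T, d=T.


Substitute a=T, t=T, d=T:
d -> a = T -> T = T
NOT (d -> a) = F
NOT a = F
NOT t = F
(NOT a) XOR (NOT t) = F XOR F = F
(NOT (d -> a)) <-> ((NOT a) XOR (NOT t)) = F <-> F = T

T


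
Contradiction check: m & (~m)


Truth table over {m}:
m | φ
-----
False | False
True | False
Every row is false.

Yes, it is a contradiction.


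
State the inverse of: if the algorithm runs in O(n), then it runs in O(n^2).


The inverse of (P → Q) is (¬P → ¬Q). It is equivalent to the converse, not to the original.
Here P = 'the algorithm runs in O(n)' and Q = 'it runs in O(n^2)'.

If not (the algorithm runs in O(n)), then not (it runs in O(n^2)).


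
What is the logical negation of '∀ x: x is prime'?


¬(∀ x: φ) = ∃ x: ¬φ, and ¬(∃ x: φ) = ∀ x: ¬φ.
Apply to the universal statement.

∃ x: ¬(x is prime)


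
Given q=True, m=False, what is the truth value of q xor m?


Exclusive or is true when exactly one operand is true.
Substitute: q=True, m=False.
True xor False evaluates to True.

True


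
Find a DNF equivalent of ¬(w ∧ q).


Step 1: Apply De Morgan: ¬(w ∧ q) = ¬w ∨ ¬q.

(¬w) ∨ (¬q)


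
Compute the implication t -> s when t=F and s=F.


Implication is false only when antecedent is true and consequent is false.
Substitute: t=F, s=F.
F -> F evaluates to T.

T


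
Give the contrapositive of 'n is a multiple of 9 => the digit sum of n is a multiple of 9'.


The contrapositive of (P → Q) is (¬Q → ¬P); it is logically equivalent to the original.
Here P = 'n is a multiple of 9' and Q = 'the digit sum of n is a multiple of 9'.

If not (the digit sum of n is a multiple of 9), then not (n is a multiple of 9).


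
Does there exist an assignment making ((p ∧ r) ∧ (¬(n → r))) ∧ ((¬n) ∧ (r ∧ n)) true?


Check all 8 assignments over {n, p, r}:
n | p | r | φ
-------------
F | F | F | F
T | F | F | F
F | T | F | F
T | T | F | F
F | F | T | F
T | F | T | F
F | T | T | F
T | T | T | F
No assignment makes the formula true.

Unsatisfiable.


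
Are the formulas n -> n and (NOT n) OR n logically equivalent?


Compare truth tables:
n | φ | ψ
---------
F | T | T
T | T | T
The columns φ and ψ agree on every row.

Yes, they are logically equivalent.


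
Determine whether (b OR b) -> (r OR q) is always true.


Build the truth table over {b, q, r}:
b | q | r | φ
-------------
F | F | F | T
T | F | F | F
F | T | F | T
T | T | F | T
F | F | T | T
T | F | T | T
F | T | T | T
T | T | T | T
Counterexample at row 2: with b=T, q=F, r=F, the formula is F.

No, it is not a tautology.


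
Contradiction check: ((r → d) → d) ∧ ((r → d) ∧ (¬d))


Truth table over {d, r}:
d | r | φ
---------
F | F | F
T | F | F
F | T | F
T | T | F
Every row is false.

Yes, it is a contradiction.


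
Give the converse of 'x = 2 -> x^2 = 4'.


The converse of (P → Q) is (Q → P). It is not in general equivalent to the original.
Here P = 'x = 2' and Q = 'x^2 = 4'.

If x^2 = 4, then x = 2.


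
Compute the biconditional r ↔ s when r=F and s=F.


Biconditional is true when both operands have the same truth value.
Substitute: r=F, s=F.
F ↔ F evaluates to T.

T


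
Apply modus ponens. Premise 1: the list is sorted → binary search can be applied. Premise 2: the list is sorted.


Modus ponens: from (P → Q) and P, infer Q.
P = 'the list is sorted' is asserted, and P → Q holds, so Q follows.

binary search can be applied.


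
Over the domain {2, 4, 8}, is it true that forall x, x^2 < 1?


Evaluate the predicate on each element: 2:False, 4:False, 8:False.
Counterexample x = 2 fails the predicate.

False


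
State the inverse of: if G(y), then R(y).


The inverse of (P → Q) is (¬P → ¬Q). It is equivalent to the converse, not to the original.
Here P = 'G(y)' and Q = 'R(y)'.

If not (G(y)), then not (R(y)).


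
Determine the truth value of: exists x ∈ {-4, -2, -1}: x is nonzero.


Evaluate the predicate on each element: -4:True, -2:True, -1:True.
Witness x = -4 satisfies the predicate.

True


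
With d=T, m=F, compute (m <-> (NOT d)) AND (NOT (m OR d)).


Substitute d=T, m=F:
NOT d = F
m <-> (NOT d) = F <-> F = T
m OR d = F OR T = T
NOT (m OR d) = F
(m <-> (NOT d)) AND (NOT (m OR d)) = T AND F = F

F


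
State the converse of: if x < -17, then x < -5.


The converse of (P → Q) is (Q → P). It is not in general equivalent to the original.
Here P = 'x < -17' and Q = 'x < -5'.

If x < -5, then x < -17.


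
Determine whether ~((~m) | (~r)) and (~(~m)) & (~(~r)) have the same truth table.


Compare truth tables:
m | r | φ | ψ
-------------
False | False | False | False
True | False | False | False
False | True | False | False
True | True | True | True
The columns φ and ψ agree on every row.

Yes, they are logically equivalent.


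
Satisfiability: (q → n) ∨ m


Search for a satisfying assignment over {m, n, q}.
Try m=F, n=F, q=F: the formula evaluates to T.
A satisfying assignment exists.

Satisfiable.


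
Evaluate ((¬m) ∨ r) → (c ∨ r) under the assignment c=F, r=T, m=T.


Substitute c=F, r=T, m=T:
¬m = F
(¬m) ∨ r = F ∨ T = T
c ∨ r = F ∨ T = T
((¬m) ∨ r) → (c ∨ r) = T → T = T

T


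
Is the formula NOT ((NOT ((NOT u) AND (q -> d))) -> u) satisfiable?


Search for a satisfying assignment over {d, q, u}.
Try d=F, q=T, u=F: the formula evaluates to T.
A satisfying assignment exists.

Satisfiable.


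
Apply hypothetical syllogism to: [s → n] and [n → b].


Hypothetical syllogism: from (P → Q) and (Q → R), infer (P → R).
Chain the two implications through the shared middle term 'n'.

s → b


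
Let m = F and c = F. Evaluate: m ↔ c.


Biconditional is true when both operands have the same truth value.
Substitute: m=F, c=F.
F ↔ F evaluates to T.

T


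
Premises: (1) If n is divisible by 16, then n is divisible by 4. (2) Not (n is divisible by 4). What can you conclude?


Modus tollens: from (P → Q) and ¬Q, infer ¬P.
Q = 'n is divisible by 4' is denied; since P → Q, P must also fail.

Not (n is divisible by 16).


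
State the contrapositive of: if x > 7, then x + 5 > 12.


The contrapositive of (P → Q) is (¬Q → ¬P); it is logically equivalent to the original.
Here P = 'x > 7' and Q = 'x + 5 > 12'.

If not (x + 5 > 12), then not (x > 7).


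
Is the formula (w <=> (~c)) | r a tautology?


Build the truth table over {c, r, w}:
c | r | w | φ
-------------
False | False | False | False
True | False | False | True
False | True | False | True
True | True | False | True
False | False | True | True
True | False | True | False
False | True | True | True
True | True | True | True
Counterexample at row 1: with c=False, r=False, w=False, the formula is False.

No, it is not a tautology.


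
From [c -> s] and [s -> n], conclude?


Hypothetical syllogism: from (P → Q) and (Q → R), infer (P → R).
Chain the two implications through the shared middle term 's'.

c -> n


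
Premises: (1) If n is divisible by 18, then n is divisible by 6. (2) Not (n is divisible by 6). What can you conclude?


Modus tollens: from (P → Q) and ¬Q, infer ¬P.
Q = 'n is divisible by 6' is denied; since P → Q, P must also fail.

Not (n is divisible by 18).


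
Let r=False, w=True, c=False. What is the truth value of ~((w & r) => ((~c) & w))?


Substitute r=False, w=True, c=False:
w & r = True & False = False
~c = True
(~c) & w = True & True = True
(w & r) => ((~c) & w) = False => True = True
~((w & r) => ((~c) & w)) = False

False


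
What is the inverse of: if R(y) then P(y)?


The inverse of (P → Q) is (¬P → ¬Q). It is equivalent to the converse, not to the original.
Here P = 'R(y)' and Q = 'P(y)'.

If not (R(y)), then not (P(y)).


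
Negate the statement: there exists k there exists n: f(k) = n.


Negation flips each quantifier (∀↔∃) and negates the inner predicate.
¬(there exists k there exists n: φ) = for all k for all n: ¬φ.

for all k for all n: NOT(f(k) = n)


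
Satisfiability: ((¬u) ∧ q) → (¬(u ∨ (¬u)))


Search for a satisfying assignment over {q, u}.
Try q=F, u=F: the formula evaluates to T.
A satisfying assignment exists.

Satisfiable.


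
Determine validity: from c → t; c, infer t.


This matches the form of modus ponens: the conclusion follows in every model of the premises.

Valid.


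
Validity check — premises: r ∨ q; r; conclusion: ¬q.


This is affirming a disjunct (fallacy). There exist truth assignments where the premises are all true but the conclusion is false.

Invalid.


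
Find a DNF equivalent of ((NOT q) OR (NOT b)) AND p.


Step 1: Distribute ∧ over ∨: ((¬q) ∨ (¬b)) ∧ p = ((¬q) ∧ p) ∨ ((¬b) ∧ p).

((NOT q) AND p) OR ((NOT b) AND p)


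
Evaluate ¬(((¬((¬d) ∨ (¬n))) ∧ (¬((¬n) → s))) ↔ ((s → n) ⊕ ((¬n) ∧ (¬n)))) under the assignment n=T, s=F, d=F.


Substitute n=T, s=F, d=F:
… (earlier sub-steps elided)
(¬n) → s = F → F = T
¬((¬n) → s) = F
(¬((¬d) ∨ (¬n))) ∧ (¬((¬n) → s)) = F ∧ F = F
s → n = F → T = T
¬n = F
¬n = F
(¬n) ∧ (¬n) = F ∧ F = F
(s → n) ⊕ ((¬n) ∧ (¬n)) = T ⊕ F = T
((¬((¬d) ∨ (¬n))) ∧ (¬((¬n) → s))) ↔ ((s → n) ⊕ ((¬n) ∧ (¬n))) = F ↔ T = F
¬(((¬((¬d) ∨ (¬n))) ∧ (¬((¬n) → s))) ↔ ((s → n) ⊕ ((¬n) ∧ (¬n)))) = T

T


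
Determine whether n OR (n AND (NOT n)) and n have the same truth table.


Compare truth tables:
n | φ | ψ
---------
F | F | F
T | T | T
The columns φ and ψ agree on every row.

Yes, they are logically equivalent.


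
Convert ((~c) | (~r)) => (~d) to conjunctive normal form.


Step 1: Rewrite as ¬((¬c) ∨ (¬r)) ∨ (¬d) = (¬(¬c) ∧ ¬(¬r)) ∨ (¬d).
Step 2: Distribute ∨ over ∧.
Step 3: Eliminate any double negations (¬¬X = X).

(c | (~d)) & (r | (~d))


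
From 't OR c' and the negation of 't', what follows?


Disjunctive syllogism: from (P ∨ Q) and ¬P, infer Q.
One disjunct, 't', is ruled out; the other must hold.

c


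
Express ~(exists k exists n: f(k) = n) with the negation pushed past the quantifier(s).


Negation flips each quantifier (∀↔∃) and negates the inner predicate.
¬(exists k exists n: φ) = forall k forall n: ¬φ.

forall k forall n: ~(f(k) = n)


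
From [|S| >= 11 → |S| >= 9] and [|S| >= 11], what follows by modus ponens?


Modus ponens: from (P → Q) and P, infer Q.
P = '|S| >= 11' is asserted, and P → Q holds, so Q follows.

|S| >= 9.


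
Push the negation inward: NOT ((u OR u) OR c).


De Morgan: the negation of a disjunction is the conjunction of the negations.
Distribute NOT across OR, flipping it to AND, and negate each literal.

((NOT u) AND (NOT u)) AND (NOT c)


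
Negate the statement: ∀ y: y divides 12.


¬(∀ x: φ) = ∃ x: ¬φ, and ¬(∃ x: φ) = ∀ x: ¬φ.
Apply to the universal statement.

∃ y: ¬(y divides 12)


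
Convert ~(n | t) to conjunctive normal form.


Step 1: Apply De Morgan: ¬(n ∨ t) = ¬n ∧ ¬t.

(~n) & (~t)


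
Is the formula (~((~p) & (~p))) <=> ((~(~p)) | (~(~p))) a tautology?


Build the truth table over {p}:
p | φ
-----
False | True
True | True
Every row evaluates to true.

Yes, it is a tautology.


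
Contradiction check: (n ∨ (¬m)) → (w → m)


Truth table over {m, n, w}:
m | n | w | φ
-------------
F | F | F | T
T | F | F | T
F | T | F | T
T | T | F | T
F | F | T | F
T | F | T | T
F | T | T | F
T | T | T | T
Satisfying assignment at row 1: m=F, n=F, w=F gives T.

No, it is not a contradiction.


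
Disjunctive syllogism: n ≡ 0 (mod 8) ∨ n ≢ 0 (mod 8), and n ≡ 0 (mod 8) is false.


Disjunctive syllogism: from (P ∨ Q) and ¬P, infer Q.
One disjunct, 'n ≡ 0 (mod 8)', is ruled out; the other must hold.

n ≢ 0 (mod 8)


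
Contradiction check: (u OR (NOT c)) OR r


Truth table over {c, r, u}:
c | r | u | φ
-------------
F | F | F | T
T | F | F | F
F | T | F | T
T | T | F | T
F | F | T | T
T | F | T | T
F | T | T | T
T | T | T | T
Satisfying assignment at row 1: c=F, r=F, u=F gives T.

No, it is not a contradiction.


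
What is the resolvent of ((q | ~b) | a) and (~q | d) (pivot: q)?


The clauses contain complementary literals q and ~q.
Resolution eliminates this pair and disjoins the remaining literals (merging duplicates).

((a | ~b) | d)


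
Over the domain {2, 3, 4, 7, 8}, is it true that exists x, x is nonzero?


Evaluate the predicate on each element: 2:True, 3:True, 4:True, 7:True, 8:True.
Witness x = 2 satisfies the predicate.

True


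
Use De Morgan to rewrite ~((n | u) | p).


De Morgan: the negation of a disjunction is the conjunction of the negations.
Distribute ~ across |, flipping it to &, and negate each literal.

((~n) & (~u)) & (~p)


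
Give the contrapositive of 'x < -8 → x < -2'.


The contrapositive of (P → Q) is (¬Q → ¬P); it is logically equivalent to the original.
Here P = 'x < -8' and Q = 'x < -2'.

If not (x < -2), then not (x < -8).


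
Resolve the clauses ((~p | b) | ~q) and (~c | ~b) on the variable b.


The clauses contain complementary literals b and ~b.
Resolution eliminates this pair and disjoins the remaining literals (merging duplicates).

((~p | ~q) | ~c)


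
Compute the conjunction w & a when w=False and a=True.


Conjunction is true only when both operands are true.
Substitute: w=False, a=True.
False & True evaluates to False.

False


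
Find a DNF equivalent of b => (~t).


Step 1: Rewrite b → (¬t) as ¬b ∨ (¬t).

(~b) | (~t)


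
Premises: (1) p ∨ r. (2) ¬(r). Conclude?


Disjunctive syllogism: from (P ∨ Q) and ¬P, infer Q.
One disjunct, 'r', is ruled out; the other must hold.

p


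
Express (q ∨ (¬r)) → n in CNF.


Step 1: Rewrite as ¬(q ∨ (¬r)) ∨ n = (¬q ∧ ¬(¬r)) ∨ n.
Step 2: Distribute ∨ over ∧.
Step 3: Eliminate any double negations (¬¬X = X).

((¬q) ∨ n) ∧ (r ∨ n)


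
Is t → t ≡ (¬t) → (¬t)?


Compare truth tables:
t | φ | ψ
---------
F | T | T
T | T | T
The columns φ and ψ agree on every row.

Yes, they are logically equivalent.


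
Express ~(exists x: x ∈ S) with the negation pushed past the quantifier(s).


¬(forall x: φ) = exists x: ¬φ, and ¬(exists x: φ) = forall x: ¬φ.
Apply to the existential statement.

forall x: ~(x ∈ S)


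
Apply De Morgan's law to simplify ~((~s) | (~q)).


De Morgan: the negation of a disjunction is the conjunction of the negations.
Distribute ~ across |, flipping it to &, and negate each literal.

s & q


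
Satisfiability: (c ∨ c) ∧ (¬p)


Search for a satisfying assignment over {c, p}.
Try c=T, p=F: the formula evaluates to T.
A satisfying assignment exists.

Satisfiable.


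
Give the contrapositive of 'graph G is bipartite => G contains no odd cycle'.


The contrapositive of (P → Q) is (¬Q → ¬P); it is logically equivalent to the original.
Here P = 'graph G is bipartite' and Q = 'G contains no odd cycle'.

If not (G contains no odd cycle), then not (graph G is bipartite).


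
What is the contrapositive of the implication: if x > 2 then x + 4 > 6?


The contrapositive of (P → Q) is (¬Q → ¬P); it is logically equivalent to the original.
Here P = 'x > 2' and Q = 'x + 4 > 6'.

If not (x + 4 > 6), then not (x > 2).


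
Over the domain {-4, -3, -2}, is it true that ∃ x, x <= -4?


Evaluate the predicate on each element: -4:T, -3:F, -2:F.
Witness x = -4 satisfies the predicate.

T


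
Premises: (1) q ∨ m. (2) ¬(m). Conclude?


Disjunctive syllogism: from (P ∨ Q) and ¬P, infer Q.
One disjunct, 'm', is ruled out; the other must hold.

q


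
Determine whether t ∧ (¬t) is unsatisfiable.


Truth table over {t}:
t | φ
-----
F | F
T | F
Every row is false.

Yes, it is a contradiction.


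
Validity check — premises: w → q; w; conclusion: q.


This matches the form of modus ponens: the conclusion follows in every model of the premises.

Valid.


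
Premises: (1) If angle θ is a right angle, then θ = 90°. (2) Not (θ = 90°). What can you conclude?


Modus tollens: from (P → Q) and ¬Q, infer ¬P.
Q = 'θ = 90°' is denied; since P → Q, P must also fail.

Not (angle θ is a right angle).


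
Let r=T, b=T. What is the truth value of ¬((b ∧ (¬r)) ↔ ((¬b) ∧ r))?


Substitute r=T, b=T:
¬r = F
b ∧ (¬r) = T ∧ F = F
¬b = F
(¬b) ∧ r = F ∧ T = F
(b ∧ (¬r)) ↔ ((¬b) ∧ r) = F ↔ F = T
¬((b ∧ (¬r)) ↔ ((¬b) ∧ r)) = F

F


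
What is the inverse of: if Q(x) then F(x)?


The inverse of (P → Q) is (¬P → ¬Q). It is equivalent to the converse, not to the original.
Here P = 'Q(x)' and Q = 'F(x)'.

If not (Q(x)), then not (F(x)).


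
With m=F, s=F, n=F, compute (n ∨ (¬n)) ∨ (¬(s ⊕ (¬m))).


Substitute m=F, s=F, n=F:
¬n = T
n ∨ (¬n) = F ∨ T = T
¬m = T
s ⊕ (¬m) = F ⊕ T = T
¬(s ⊕ (¬m)) = F
(n ∨ (¬n)) ∨ (¬(s ⊕ (¬m))) = T ∨ F = T

T


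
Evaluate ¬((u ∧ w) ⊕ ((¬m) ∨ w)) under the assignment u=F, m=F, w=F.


Substitute u=F, m=F, w=F:
u ∧ w = F ∧ F = F
¬m = T
(¬m) ∨ w = T ∨ F = T
(u ∧ w) ⊕ ((¬m) ∨ w) = F ⊕ T = T
¬((u ∧ w) ⊕ ((¬m) ∨ w)) = F

F


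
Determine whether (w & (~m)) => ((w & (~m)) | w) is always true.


Build the truth table over {m, w}:
m | w | φ
---------
False | False | True
True | False | True
False | True | True
True | True | True
Every row evaluates to true.

Yes, it is a tautology.


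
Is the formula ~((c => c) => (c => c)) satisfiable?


Check all 2 assignments over {c}:
c | φ
-----
False | False
True | False
No assignment makes the formula true.

Unsatisfiable.


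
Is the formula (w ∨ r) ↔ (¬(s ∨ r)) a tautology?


Build the truth table over {r, s, w}:
r | s | w | φ
-------------
F | F | F | F
T | F | F | F
F | T | F | T
T | T | F | F
F | F | T | T
T | F | T | F
F | T | T | F
T | T | T | F
Counterexample at row 1: with r=F, s=F, w=F, the formula is F.

No, it is not a tautology.


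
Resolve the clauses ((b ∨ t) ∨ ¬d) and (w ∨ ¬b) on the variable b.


The clauses contain complementary literals b and ¬b.
Resolution eliminates this pair and disjoins the remaining literals (merging duplicates).

((¬d ∨ t) ∨ w)


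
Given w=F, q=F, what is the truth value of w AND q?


Conjunction is true only when both operands are true.
Substitute: w=F, q=F.
F AND F evaluates to F.

F


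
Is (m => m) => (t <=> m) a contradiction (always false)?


Truth table over {m, t}:
m | t | φ
---------
False | False | True
True | False | False
False | True | False
True | True | True
Satisfying assignment at row 1: m=False, t=False gives True.

No, it is not a contradiction.


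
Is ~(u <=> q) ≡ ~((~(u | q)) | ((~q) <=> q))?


Compare truth tables:
q | u | φ | ψ
-------------
False | False | False | False
True | False | True | True
False | True | True | True
True | True | False | True
They differ at row 4 (q=True, u=True): φ=False but ψ=True.

No, they are not logically equivalent.


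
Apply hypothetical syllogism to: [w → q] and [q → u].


Hypothetical syllogism: from (P → Q) and (Q → R), infer (P → R).
Chain the two implications through the shared middle term 'q'.

w → u


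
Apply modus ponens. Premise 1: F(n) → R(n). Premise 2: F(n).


Modus ponens: from (P → Q) and P, infer Q.
P = 'F(n)' is asserted, and P → Q holds, so Q follows.

R(n).


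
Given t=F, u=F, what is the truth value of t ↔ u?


Biconditional is true when both operands have the same truth value.
Substitute: t=F, u=F.
F ↔ F evaluates to T.

T


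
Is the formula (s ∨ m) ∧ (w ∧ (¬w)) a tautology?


Build the truth table over {m, s, w}:
m | s | w | φ
-------------
F | F | F | F
T | F | F | F
F | T | F | F
T | T | F | F
F | F | T | F
T | F | T | F
F | T | T | F
T | T | T | F
Counterexample at row 1: with m=F, s=F, w=F, the formula is F.

No, it is not a tautology.


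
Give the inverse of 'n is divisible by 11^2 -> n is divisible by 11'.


The inverse of (P → Q) is (¬P → ¬Q). It is equivalent to the converse, not to the original.
Here P = 'n is divisible by 11^2' and Q = 'n is divisible by 11'.

If not (n is divisible by 11^2), then not (n is divisible by 11).


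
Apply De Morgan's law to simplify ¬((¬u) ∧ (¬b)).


De Morgan: the negation of a conjunction is the disjunction of the negations.
Distribute ¬ across ∧, flipping it to ∨, and negate each literal.

u ∨ b


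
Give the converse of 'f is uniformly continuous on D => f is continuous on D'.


The converse of (P → Q) is (Q → P). It is not in general equivalent to the original.
Here P = 'f is uniformly continuous on D' and Q = 'f is continuous on D'.

If f is continuous on D, then f is uniformly continuous on D.


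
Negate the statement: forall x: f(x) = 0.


¬(forall x: φ) = exists x: ¬φ, and ¬(exists x: φ) = forall x: ¬φ.
Apply to the universal statement.

exists x: ~(f(x) = 0)


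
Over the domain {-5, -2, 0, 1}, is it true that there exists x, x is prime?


Evaluate the predicate on each element: -5:F, -2:F, 0:F, 1:F.
No element satisfies the predicate.

F


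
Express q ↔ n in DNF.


Step 1: q ↔ n is true exactly when both agree: (q ∧ n) ∨ (¬q ∧ ¬n).

(q ∧ n) ∨ ((¬q) ∧ (¬n))


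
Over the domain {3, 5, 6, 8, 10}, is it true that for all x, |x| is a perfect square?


Evaluate the predicate on each element: 3:F, 5:F, 6:F, 8:F, 10:F.
Counterexample x = 3 fails the predicate.

F


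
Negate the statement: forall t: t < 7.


¬(forall x: φ) = exists x: ¬φ, and ¬(exists x: φ) = forall x: ¬φ.
Apply to the universal statement.

exists t: ~(t < 7)


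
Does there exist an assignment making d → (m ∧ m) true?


Search for a satisfying assignment over {d, m}.
Try d=F, m=F: the formula evaluates to T.
A satisfying assignment exists.

Satisfiable.


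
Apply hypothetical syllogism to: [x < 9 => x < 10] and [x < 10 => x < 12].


Hypothetical syllogism: from (P → Q) and (Q → R), infer (P → R).
Chain the two implications through the shared middle term 'x < 10'.

x < 9 => x < 12


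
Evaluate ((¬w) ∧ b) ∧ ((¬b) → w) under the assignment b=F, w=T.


Substitute b=F, w=T:
¬w = F
(¬w) ∧ b = F ∧ F = F
¬b = T
(¬b) → w = T → T = T
((¬w) ∧ b) ∧ ((¬b) → w) = F ∧ T = F

F


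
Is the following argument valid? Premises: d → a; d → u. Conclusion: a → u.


This is (no valid rule). There exist truth assignments where the premises are all true but the conclusion is false.

Invalid.


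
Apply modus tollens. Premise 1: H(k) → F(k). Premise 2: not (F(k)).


Modus tollens: from (P → Q) and ¬Q, infer ¬P.
Q = 'F(k)' is denied; since P → Q, P must also fail.

Not (H(k)).


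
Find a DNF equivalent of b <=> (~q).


Step 1: b ↔ (¬q) is true exactly when both agree: (b ∧ (¬q)) ∨ (¬b ∧ ¬(¬q)).
Step 2: Eliminate any double negations (¬¬X = X).

(b & (~q)) | ((~b) & q)


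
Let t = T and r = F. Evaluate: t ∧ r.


Conjunction is true only when both operands are true.
Substitute: t=T, r=F.
T ∧ F evaluates to F.

F


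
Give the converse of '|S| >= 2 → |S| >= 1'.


The converse of (P → Q) is (Q → P). It is not in general equivalent to the original.
Here P = '|S| >= 2' and Q = '|S| >= 1'.

If |S| >= 1, then |S| >= 2.


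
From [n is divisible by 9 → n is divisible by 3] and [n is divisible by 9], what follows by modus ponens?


Modus ponens: from (P → Q) and P, infer Q.
P = 'n is divisible by 9' is asserted, and P → Q holds, so Q follows.

n is divisible by 3.


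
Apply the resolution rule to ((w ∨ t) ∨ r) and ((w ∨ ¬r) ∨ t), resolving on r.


The clauses contain complementary literals r and ¬r.
Resolution eliminates this pair and disjoins the remaining literals (merging duplicates).

(w ∨ t)


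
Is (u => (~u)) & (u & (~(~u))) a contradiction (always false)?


Truth table over {u}:
u | φ
-----
False | False
True | False
Every row is false.

Yes, it is a contradiction.


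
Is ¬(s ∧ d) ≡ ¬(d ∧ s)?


Compare truth tables:
d | s | φ | ψ
-------------
F | F | T | T
T | F | T | T
F | T | T | T
T | T | F | F
The columns φ and ψ agree on every row.

Yes, they are logically equivalent.


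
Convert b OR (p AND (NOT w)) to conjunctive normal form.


Step 1: Distribute ∨ over ∧: b ∨ (p ∧ (¬w)) = (b ∨ p) ∧ (b ∨ (¬w)).

(b OR p) AND (b OR (NOT w))


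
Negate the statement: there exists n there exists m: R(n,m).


Negation flips each quantifier (∀↔∃) and negates the inner predicate.
¬(there exists n there exists m: φ) = for all n for all m: ¬φ.

for all n for all m: NOT(R(n,m))


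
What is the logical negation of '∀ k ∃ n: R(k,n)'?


Negation flips each quantifier (∀↔∃) and negates the inner predicate.
¬(∀ k ∃ n: φ) = ∃ k ∀ n: ¬φ.

∃ k ∀ n: ¬(R(k,n))


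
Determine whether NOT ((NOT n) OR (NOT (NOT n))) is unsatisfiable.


Truth table over {n}:
n | φ
-----
F | F
T | F
Every row is false.

Yes, it is a contradiction.


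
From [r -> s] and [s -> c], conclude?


Hypothetical syllogism: from (P → Q) and (Q → R), infer (P → R).
Chain the two implications through the shared middle term 's'.

r -> c


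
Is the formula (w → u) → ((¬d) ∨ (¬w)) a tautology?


Build the truth table over {d, u, w}:
d | u | w | φ
-------------
F | F | F | T
T | F | F | T
F | T | F | T
T | T | F | T
F | F | T | T
T | F | T | T
F | T | T | T
T | T | T | F
Counterexample at row 8: with d=T, u=T, w=T, the formula is F.

No, it is not a tautology.


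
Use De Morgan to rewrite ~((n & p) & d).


De Morgan: the negation of a conjunction is the disjunction of the negations.
Distribute ~ across &, flipping it to |, and negate each literal.

((~n) | (~p)) | (~d)


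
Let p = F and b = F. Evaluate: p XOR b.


Exclusive or is true when exactly one operand is true.
Substitute: p=F, b=F.
F XOR F evaluates to F.

F


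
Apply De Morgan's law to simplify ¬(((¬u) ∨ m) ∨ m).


De Morgan: the negation of a disjunction is the conjunction of the negations.
Distribute ¬ across ∨, flipping it to ∧, and negate each literal.

(u ∧ (¬m)) ∧ (¬m)


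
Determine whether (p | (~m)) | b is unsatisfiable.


Truth table over {b, m, p}:
b | m | p | φ
-------------
False | False | False | True
True | False | False | True
False | True | False | False
True | True | False | True
False | False | True | True
True | False | True | True
False | True | True | True
True | True | True | True
Satisfying assignment at row 1: b=False, m=False, p=False gives True.

No, it is not a contradiction.


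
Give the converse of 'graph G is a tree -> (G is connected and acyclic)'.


The converse of (P → Q) is (Q → P). It is not in general equivalent to the original.
Here P = 'graph G is a tree' and Q = '(G is connected and acyclic)'.

If (G is connected and acyclic), then graph G is a tree.


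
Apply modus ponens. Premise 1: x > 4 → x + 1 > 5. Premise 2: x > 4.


Modus ponens: from (P → Q) and P, infer Q.
P = 'x > 4' is asserted, and P → Q holds, so Q follows.

x + 1 > 5.


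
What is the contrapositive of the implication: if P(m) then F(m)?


The contrapositive of (P → Q) is (¬Q → ¬P); it is logically equivalent to the original.
Here P = 'P(m)' and Q = 'F(m)'.

If not (F(m)), then not (P(m)).


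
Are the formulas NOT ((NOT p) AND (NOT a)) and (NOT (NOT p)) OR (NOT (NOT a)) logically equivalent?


Compare truth tables:
a | p | φ | ψ
-------------
F | F | F | F
T | F | T | T
F | T | T | T
T | T | T | T
The columns φ and ψ agree on every row.

Yes, they are logically equivalent.


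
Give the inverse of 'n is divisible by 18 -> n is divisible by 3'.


The inverse of (P → Q) is (¬P → ¬Q). It is equivalent to the converse, not to the original.
Here P = 'n is divisible by 18' and Q = 'n is divisible by 3'.

If not (n is divisible by 18), then not (n is divisible by 3).


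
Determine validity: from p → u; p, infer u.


This matches the form of modus ponens: the conclusion follows in every model of the premises.

Valid.


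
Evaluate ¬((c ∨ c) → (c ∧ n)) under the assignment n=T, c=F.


Substitute n=T, c=F:
c ∨ c = F ∨ F = F
c ∧ n = F ∧ T = F
(c ∨ c) → (c ∧ n) = F → F = T
¬((c ∨ c) → (c ∧ n)) = F

F


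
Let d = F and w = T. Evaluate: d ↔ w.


Biconditional is true when both operands have the same truth value.
Substitute: d=F, w=T.
F ↔ T evaluates to F.

F


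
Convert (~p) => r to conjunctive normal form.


Step 1: Rewrite (¬p) → r as ¬(¬p) ∨ r.
Step 2: Eliminate any double negations (¬¬X = X).

p | r


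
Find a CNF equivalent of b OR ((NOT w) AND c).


Step 1: Distribute ∨ over ∧: b ∨ ((¬w) ∧ c) = (b ∨ (¬w)) ∧ (b ∨ c).

(b OR (NOT w)) AND (b OR c)


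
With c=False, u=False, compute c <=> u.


Substitute c=False, u=False:
c <=> u = False <=> False = True

True


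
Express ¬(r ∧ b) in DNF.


Step 1: Apply De Morgan: ¬(r ∧ b) = ¬r ∨ ¬b.

(¬r) ∨ (¬b)


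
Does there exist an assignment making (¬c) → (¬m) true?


Search for a satisfying assignment over {c, m}.
Try c=F, m=F: the formula evaluates to T.
A satisfying assignment exists.

Satisfiable.


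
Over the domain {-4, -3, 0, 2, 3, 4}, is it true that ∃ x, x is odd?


Evaluate the predicate on each element: -4:F, -3:T, 0:F, 2:F, 3:T, 4:F.
Witness x = -3 satisfies the predicate.

T


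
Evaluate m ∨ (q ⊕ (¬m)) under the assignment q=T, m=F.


Substitute q=T, m=F:
¬m = T
q ⊕ (¬m) = T ⊕ T = F
m ∨ (q ⊕ (¬m)) = F ∨ F = F

F


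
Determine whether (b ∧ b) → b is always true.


Build the truth table over {b}:
b | φ
-----
F | T
T | T
Every row evaluates to true.

Yes, it is a tautology.


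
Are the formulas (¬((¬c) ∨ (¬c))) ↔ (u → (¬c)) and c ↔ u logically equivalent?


Compare truth tables:
c | u | φ | ψ
-------------
F | F | F | T
T | F | T | F
F | T | F | F
T | T | F | T
They differ at row 1 (c=F, u=F): φ=F but ψ=T.

No, they are not logically equivalent.


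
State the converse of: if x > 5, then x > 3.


The converse of (P → Q) is (Q → P). It is not in general equivalent to the original.
Here P = 'x > 5' and Q = 'x > 3'.

If x > 3, then x > 5.


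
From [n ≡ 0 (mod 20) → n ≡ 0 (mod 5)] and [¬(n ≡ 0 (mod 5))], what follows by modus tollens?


Modus tollens: from (P → Q) and ¬Q, infer ¬P.
Q = 'n ≡ 0 (mod 5)' is denied; since P → Q, P must also fail.

Not (n ≡ 0 (mod 20)).


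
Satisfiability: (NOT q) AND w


Search for a satisfying assignment over {q, w}.
Try q=F, w=T: the formula evaluates to T.
A satisfying assignment exists.

Satisfiable.


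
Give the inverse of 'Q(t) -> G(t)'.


The inverse of (P → Q) is (¬P → ¬Q). It is equivalent to the converse, not to the original.
Here P = 'Q(t)' and Q = 'G(t)'.

If not (Q(t)), then not (G(t)).


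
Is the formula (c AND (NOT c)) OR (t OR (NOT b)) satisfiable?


Search for a satisfying assignment over {b, c, t}.
Try b=F, c=F, t=F: the formula evaluates to T.
A satisfying assignment exists.

Satisfiable.


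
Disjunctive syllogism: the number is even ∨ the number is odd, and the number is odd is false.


Disjunctive syllogism: from (P ∨ Q) and ¬P, infer Q.
One disjunct, 'the number is odd', is ruled out; the other must hold.

the number is even


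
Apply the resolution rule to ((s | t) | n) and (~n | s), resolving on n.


The clauses contain complementary literals n and ~n.
Resolution eliminates this pair and disjoins the remaining literals (merging duplicates).

(t | s)


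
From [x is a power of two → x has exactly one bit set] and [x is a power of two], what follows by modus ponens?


Modus ponens: from (P → Q) and P, infer Q.
P = 'x is a power of two' is asserted, and P → Q holds, so Q follows.

x has exactly one bit set.


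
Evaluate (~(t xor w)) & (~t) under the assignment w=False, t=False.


Substitute w=False, t=False:
t xor w = False xor False = False
~(t xor w) = True
~t = True
(~(t xor w)) & (~t) = True & True = True

True


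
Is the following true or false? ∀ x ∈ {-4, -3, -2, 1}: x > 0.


Evaluate the predicate on each element: -4:F, -3:F, -2:F, 1:T.
Counterexample x = -4 fails the predicate.

F


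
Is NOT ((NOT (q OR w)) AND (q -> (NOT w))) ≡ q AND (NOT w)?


Compare truth tables:
q | w | φ | ψ
-------------
F | F | F | F
T | F | T | T
F | T | T | F
T | T | T | F
They differ at row 3 (q=F, w=T): φ=T but ψ=F.

No, they are not logically equivalent.


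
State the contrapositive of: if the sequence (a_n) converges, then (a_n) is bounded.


The contrapositive of (P → Q) is (¬Q → ¬P); it is logically equivalent to the original.
Here P = 'the sequence (a_n) converges' and Q = '(a_n) is bounded'.

If not ((a_n) is bounded), then not (the sequence (a_n) converges).


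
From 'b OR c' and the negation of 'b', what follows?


Disjunctive syllogism: from (P ∨ Q) and ¬P, infer Q.
One disjunct, 'b', is ruled out; the other must hold.

c


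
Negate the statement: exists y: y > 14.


¬(forall x: φ) = exists x: ¬φ, and ¬(exists x: φ) = forall x: ¬φ.
Apply to the existential statement.

forall y: ~(y > 14)


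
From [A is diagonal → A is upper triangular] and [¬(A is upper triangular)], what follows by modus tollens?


Modus tollens: from (P → Q) and ¬Q, infer ¬P.
Q = 'A is upper triangular' is denied; since P → Q, P must also fail.

Not (A is diagonal).


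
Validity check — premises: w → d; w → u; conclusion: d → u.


This is (no valid rule). There exist truth assignments where the premises are all true but the conclusion is false.

Invalid.


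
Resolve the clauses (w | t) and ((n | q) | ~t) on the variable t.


The clauses contain complementary literals t and ~t.
Resolution eliminates this pair and disjoins the remaining literals (merging duplicates).

((w | q) | n)


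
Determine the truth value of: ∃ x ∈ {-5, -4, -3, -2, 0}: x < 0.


Evaluate the predicate on each element: -5:T, -4:T, -3:T, -2:T, 0:F.
Witness x = -5 satisfies the predicate.

T


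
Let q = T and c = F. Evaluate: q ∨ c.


Disjunction is false only when both operands are false.
Substitute: q=T, c=F.
T ∨ F evaluates to T.

T
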